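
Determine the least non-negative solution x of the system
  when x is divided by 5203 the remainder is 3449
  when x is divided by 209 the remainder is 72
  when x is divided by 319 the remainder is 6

258396

gcd(5203, 209) = 11 and 11 | (72 − 3449), so the pair is consistent; merging gives x ≡ 60682 (mod 98857), where 98857 = lcm(5203, 209).
gcd(98857, 319) = 11 and 11 | (6 − 60682), so the pair is consistent; merging gives x ≡ 258396 (mod 2866853), where 2866853 = lcm(98857, 319).
The solution is unique modulo lcm(5203, 209, 319) = 2866853.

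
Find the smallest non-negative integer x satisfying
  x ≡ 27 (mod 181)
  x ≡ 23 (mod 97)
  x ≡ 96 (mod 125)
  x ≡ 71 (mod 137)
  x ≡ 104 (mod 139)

29449016596

The moduli are pairwise coprime; N = 181·97·125·137·139 = 41792243875.
N/181 = 230896375; 230896375 ≡ 105 (mod 181); 105·50 ≡ 1, so inverse 50.
N/97 = 430847875; 430847875 ≡ 65 (mod 97); 65·3 ≡ 1, so inverse 3.
N/125 = 334337951; 334337951 ≡ 76 (mod 125); 76·51 ≡ 1, so inverse 51.
N/137 = 305052875; 305052875 ≡ 44 (mod 137); 44·109 ≡ 1, so inverse 109.
N/139 = 300663625; 300663625 ≡ 92 (mod 139); 92·68 ≡ 1, so inverse 68.
x ≡ 27·230896375·50 + 23·430847875·3 + 96·334337951·51 + 71·305052875·109 + 104·300663625·68 = 6465454573346.
6465454573346 mod 41792243875 = 29449016596.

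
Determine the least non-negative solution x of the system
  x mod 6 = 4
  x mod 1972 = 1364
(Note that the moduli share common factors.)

Combine the congruences pairwise.
gcd(6, 1972) = 2 and 2 | (1364 − 4), so the pair is consistent; merging gives x ≡ 5308 (mod 5916), where 5916 = lcm(6, 1972).
The solution is unique modulo lcm(6, 1972) = 5916.

5308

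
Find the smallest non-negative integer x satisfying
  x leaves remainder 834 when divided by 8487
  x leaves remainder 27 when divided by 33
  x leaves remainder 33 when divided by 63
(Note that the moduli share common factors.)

586437

Combine the congruences pairwise.
gcd(8487, 33) = 3 and 3 | (27 − 834), so the pair is consistent; merging gives x ≡ 26295 (mod 93357), where 93357 = lcm(8487, 33).
gcd(93357, 63) = 9 and 9 | (33 − 26295), so the pair is consistent; merging gives x ≡ 586437 (mod 653499), where 653499 = lcm(93357, 63).
The solution is unique modulo lcm(8487, 33, 63) = 653499.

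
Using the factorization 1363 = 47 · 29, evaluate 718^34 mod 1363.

Mod 47: 718 ≡ 13; 13^34 ≡ 21 (mod 47).
Mod 29: 718 ≡ 22; by Fermat, exponent reduces to 34 mod 28 = 6; 22^6 ≡ 25 (mod 29).
Combine by CRT: x ≡ 21 (mod 47), x ≡ 25 (mod 29) ⇒ x ≡ 1243 (mod 1363).

1243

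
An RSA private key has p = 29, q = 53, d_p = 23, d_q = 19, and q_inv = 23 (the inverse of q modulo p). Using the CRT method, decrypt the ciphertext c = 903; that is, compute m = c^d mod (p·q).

m₁ = c^(d_p) mod p: c ≡ 4 (mod 29), and 4^23 mod 29 = 13.
m₂ = c^(d_q) mod q: c ≡ 2 (mod 53), and 2^19 mod 53 = 12.
h = q_inv·(m₁ − m₂) mod p = 23·(13 − 12) mod 29 = 23.
m = m₂ + h·q = 12 + 23·53 = 1231.

1231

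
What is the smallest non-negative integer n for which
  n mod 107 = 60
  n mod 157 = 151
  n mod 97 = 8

The moduli are pairwise coprime; M = 107·157·97 = 1629503.
M/107 = 15229; 15229 ≡ 35 (mod 107); 35·52 ≡ 1, so inverse 52.
M/157 = 10379; 10379 ≡ 17 (mod 157); 17·37 ≡ 1, so inverse 37.
M/97 = 16799; 16799 ≡ 18 (mod 97); 18·27 ≡ 1, so inverse 27.
n ≡ 60·15229·52 + 151·10379·37 + 8·16799·27 = 109130537.
109130537 mod 1629503 = 1583339.

1583339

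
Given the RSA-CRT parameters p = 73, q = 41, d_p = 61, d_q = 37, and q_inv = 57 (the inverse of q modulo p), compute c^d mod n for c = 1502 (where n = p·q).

m₁ = c^(d_p) mod p: c ≡ 42 (mod 73), and 42^61 mod 73 = 13.
m₂ = c^(d_q) mod q: c ≡ 26 (mod 41), and 26^37 mod 41 = 22.
h = q_inv·(m₁ − m₂) mod p = 57·(13 − 22) mod 73 = 71.
m = m₂ + h·q = 22 + 71·41 = 2933.

2933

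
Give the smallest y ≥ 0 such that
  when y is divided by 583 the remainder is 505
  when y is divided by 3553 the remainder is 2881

113024

Combine the congruences pairwise.
gcd(583, 3553) = 11 and 11 | (2881 − 505), so the pair is consistent; merging gives y ≡ 113024 (mod 188309), where 188309 = lcm(583, 3553).
The solution is unique modulo lcm(583, 3553) = 188309.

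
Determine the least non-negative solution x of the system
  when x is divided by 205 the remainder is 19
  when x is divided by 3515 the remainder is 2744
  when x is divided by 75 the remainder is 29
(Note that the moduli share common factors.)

139829

gcd(205, 3515) = 5 and 5 | (2744 − 19), so the pair is consistent; merging gives x ≡ 139829 (mod 144115), where 144115 = lcm(205, 3515).
gcd(144115, 75) = 5 and 5 | (29 − 139829), so the pair is consistent; merging gives x ≡ 139829 (mod 2161725), where 2161725 = lcm(144115, 75).
The solution is unique modulo lcm(205, 3515, 75) = 2161725.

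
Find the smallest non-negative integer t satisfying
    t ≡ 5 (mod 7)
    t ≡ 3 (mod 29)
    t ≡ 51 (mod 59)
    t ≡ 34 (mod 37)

The moduli are pairwise coprime; N = 7·29·59·37 = 443149.
N/7 = 63307; 63307 ≡ 6 (mod 7); 6·6 ≡ 1, so inverse 6.
N/29 = 15281; 15281 ≡ 27 (mod 29); 27·14 ≡ 1, so inverse 14.
N/59 = 7511; 7511 ≡ 18 (mod 59); 18·23 ≡ 1, so inverse 23.
N/37 = 11977; 11977 ≡ 26 (mod 37); 26·10 ≡ 1, so inverse 10.
t ≡ 5·63307·6 + 3·15281·14 + 51·7511·23 + 34·11977·10 = 15423595.
15423595 mod 443149 = 356529.

356529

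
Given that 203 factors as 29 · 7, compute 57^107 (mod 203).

57

Mod 29: 57 ≡ 28; by Fermat, exponent reduces to 107 mod 28 = 23; 28^23 ≡ 28 (mod 29).
Mod 7: 57 ≡ 1; by Fermat, exponent reduces to 107 mod 6 = 5; 1^5 ≡ 1 (mod 7).
Combine by CRT: x ≡ 28 (mod 29), x ≡ 1 (mod 7) ⇒ x ≡ 57 (mod 203).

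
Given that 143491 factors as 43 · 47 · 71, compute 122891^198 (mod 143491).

Mod 43: 122891 ≡ 40; by Fermat, exponent reduces to 198 mod 42 = 30; 40^30 ≡ 11 (mod 43).
Mod 47: 122891 ≡ 33; by Fermat, exponent reduces to 198 mod 46 = 14; 33^14 ≡ 12 (mod 47).
Mod 71: 122891 ≡ 61; by Fermat, exponent reduces to 198 mod 70 = 58; 61^58 ≡ 4 (mod 71).
Combine by CRT: x ≡ 11 (mod 43), x ≡ 12 (mod 47), x ≡ 4 (mod 71) ⇒ x ≡ 104587 (mod 143491).

104587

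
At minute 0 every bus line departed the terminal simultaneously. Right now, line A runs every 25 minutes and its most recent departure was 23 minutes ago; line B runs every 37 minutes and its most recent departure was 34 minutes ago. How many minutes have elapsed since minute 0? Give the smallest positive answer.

From t ≡ 23 (mod 25) write t = 23 + 25s. Substituting into t ≡ 34 (mod 37) gives 25s ≡ 11 (mod 37), and since 25⁻¹ ≡ 3 (mod 37), s ≡ 33. Hence t ≡ 23 + 25·33 = 848 (mod 925).

848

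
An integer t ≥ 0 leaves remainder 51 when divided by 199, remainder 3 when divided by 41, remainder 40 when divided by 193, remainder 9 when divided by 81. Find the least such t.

Combine the congruences pairwise.
From t ≡ 51 (mod 199) write t = 51 + 199s. Substituting into t ≡ 3 (mod 41) gives 199s ≡ 34 (mod 41), and since 35⁻¹ ≡ 34 (mod 41), s ≡ 8. Hence t ≡ 51 + 199·8 = 1643 (mod 8159).
From t ≡ 1643 (mod 8159) write t = 1643 + 8159s. Substituting into t ≡ 40 (mod 193) gives 8159s ≡ 134 (mod 193), and since 53⁻¹ ≡ 51 (mod 193), s ≡ 79. Hence t ≡ 1643 + 8159·79 = 646204 (mod 1574687).
From t ≡ 646204 (mod 1574687) write t = 646204 + 1574687s. Substituting into t ≡ 9 (mod 81) gives 1574687s ≡ 23 (mod 81), and since 47⁻¹ ≡ 50 (mod 81), s ≡ 16. Hence t ≡ 646204 + 1574687·16 = 25841196 (mod 127549647).

25841196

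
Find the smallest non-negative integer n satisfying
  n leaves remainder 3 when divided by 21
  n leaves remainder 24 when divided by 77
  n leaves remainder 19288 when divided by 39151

gcd(21, 77) = 7 and 7 | (24 − 3), so the pair is consistent; merging gives n ≡ 24 (mod 231), where 231 = lcm(21, 77).
gcd(231, 39151) = 7 and 7 | (19288 − 24), so the pair is consistent; merging gives n ≡ 1037214 (mod 1291983), where 1291983 = lcm(231, 39151).
The solution is unique modulo lcm(21, 77, 39151) = 1291983.

1037214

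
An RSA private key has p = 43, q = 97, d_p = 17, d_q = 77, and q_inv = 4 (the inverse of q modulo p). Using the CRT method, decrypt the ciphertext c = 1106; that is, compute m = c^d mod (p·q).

m₁ = c^(d_p) mod p: c ≡ 31 (mod 43), and 31^17 mod 43 = 13.
m₂ = c^(d_q) mod q: c ≡ 39 (mod 97), and 39^77 mod 97 = 38.
h = q_inv·(m₁ − m₂) mod p = 4·(13 − 38) mod 43 = 29.
m = m₂ + h·q = 38 + 29·97 = 2851.

2851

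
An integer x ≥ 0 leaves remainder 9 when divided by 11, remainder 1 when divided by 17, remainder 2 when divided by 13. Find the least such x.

834

The moduli are pairwise coprime; N = 11·17·13 = 2431.
N/11 = 221; 221 ≡ 1 (mod 11), inverse 1.
N/17 = 143; 143 ≡ 7 (mod 17); 7·5 ≡ 1, so inverse 5.
N/13 = 187; 187 ≡ 5 (mod 13); 5·8 ≡ 1, so inverse 8.
x ≡ 9·221·1 + 1·143·5 + 2·187·8 = 5696.
5696 mod 2431 = 834.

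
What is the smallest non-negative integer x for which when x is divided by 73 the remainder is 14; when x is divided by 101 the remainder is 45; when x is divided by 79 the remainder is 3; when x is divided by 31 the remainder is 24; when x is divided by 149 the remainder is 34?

From x ≡ 14 (mod 73) write x = 14 + 73t. Substituting into x ≡ 45 (mod 101) gives 73t ≡ 31 (mod 101), and since 73⁻¹ ≡ 18 (mod 101), t ≡ 53. Hence x ≡ 14 + 73·53 = 3883 (mod 7373).
From x ≡ 3883 (mod 7373) write x = 3883 + 7373t. Substituting into x ≡ 3 (mod 79) gives 7373t ≡ 70 (mod 79), and since 26⁻¹ ≡ 76 (mod 79), t ≡ 27. Hence x ≡ 3883 + 7373·27 = 202954 (mod 582467).
From x ≡ 202954 (mod 582467) write x = 202954 + 582467t. Substituting into x ≡ 24 (mod 31) gives 582467t ≡ 27 (mod 31), and since 8⁻¹ ≡ 4 (mod 31), t ≡ 15. Hence x ≡ 202954 + 582467·15 = 8939959 (mod 18056477).
From x ≡ 8939959 (mod 18056477) write x = 8939959 + 18056477t. Substituting into x ≡ 34 (mod 149) gives 18056477t ≡ 75 (mod 149), and since 61⁻¹ ≡ 22 (mod 149), t ≡ 11. Hence x ≡ 8939959 + 18056477·11 = 207561206 (mod 2690415073).

207561206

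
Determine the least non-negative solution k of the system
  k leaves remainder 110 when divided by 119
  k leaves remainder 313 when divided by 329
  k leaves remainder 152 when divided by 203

gcd(119, 329) = 7 and 7 | (313 − 110), so the pair is consistent; merging gives k ≡ 1300 (mod 5593), where 5593 = lcm(119, 329).
gcd(5593, 203) = 7 and 7 | (152 − 1300), so the pair is consistent; merging gives k ≡ 146718 (mod 162197), where 162197 = lcm(5593, 203).
The solution is unique modulo lcm(119, 329, 203) = 162197.

146718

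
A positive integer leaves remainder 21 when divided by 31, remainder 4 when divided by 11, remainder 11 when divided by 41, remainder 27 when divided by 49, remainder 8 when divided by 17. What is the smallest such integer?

From N ≡ 21 (mod 31) write N = 21 + 31t. Substituting into N ≡ 4 (mod 11) gives 31t ≡ 5 (mod 11), and since 9⁻¹ ≡ 5 (mod 11), t ≡ 3. Hence N ≡ 21 + 31·3 = 114 (mod 341).
From N ≡ 114 (mod 341) write N = 114 + 341t. Substituting into N ≡ 11 (mod 41) gives 341t ≡ 20 (mod 41), and since 13⁻¹ ≡ 19 (mod 41), t ≡ 11. Hence N ≡ 114 + 341·11 = 3865 (mod 13981).
From N ≡ 3865 (mod 13981) write N = 3865 + 13981t. Substituting into N ≡ 27 (mod 49) gives 13981t ≡ 33 (mod 49), and since 16⁻¹ ≡ 46 (mod 49), t ≡ 48. Hence N ≡ 3865 + 13981·48 = 674953 (mod 685069).
From N ≡ 674953 (mod 685069) write N = 674953 + 685069t. Substituting into N ≡ 8 (mod 17) gives 685069t ≡ 6 (mod 17), and since 3⁻¹ ≡ 6 (mod 17), t ≡ 2. Hence N ≡ 674953 + 685069·2 = 2045091 (mod 11646173).

2045091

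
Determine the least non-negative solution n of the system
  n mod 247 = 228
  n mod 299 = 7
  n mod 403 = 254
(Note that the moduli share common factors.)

116318

gcd(247, 299) = 13 and 13 | (7 − 228), so the pair is consistent; merging gives n ≡ 2698 (mod 5681), where 5681 = lcm(247, 299).
gcd(5681, 403) = 13 and 13 | (254 − 2698), so the pair is consistent; merging gives n ≡ 116318 (mod 176111), where 176111 = lcm(5681, 403).
The solution is unique modulo lcm(247, 299, 403) = 176111.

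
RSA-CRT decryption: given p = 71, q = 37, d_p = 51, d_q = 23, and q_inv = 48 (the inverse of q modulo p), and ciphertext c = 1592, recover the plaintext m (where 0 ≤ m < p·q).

m₁ = c^(d_p) mod p: c ≡ 30 (mod 71), and 30^51 mod 71 = 48.
m₂ = c^(d_q) mod q: c ≡ 1 (mod 37), and 1^23 mod 37 = 1.
h = q_inv·(m₁ − m₂) mod p = 48·(48 − 1) mod 71 = 55.
m = m₂ + h·q = 1 + 55·37 = 2036.

2036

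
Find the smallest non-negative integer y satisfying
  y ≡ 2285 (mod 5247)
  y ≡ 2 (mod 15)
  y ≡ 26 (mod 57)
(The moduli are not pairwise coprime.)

Combine the congruences pairwise.
gcd(5247, 15) = 3 and 3 | (2 − 2285), so the pair is consistent; merging gives y ≡ 7532 (mod 26235), where 26235 = lcm(5247, 15).
gcd(26235, 57) = 3 and 3 | (26 − 7532), so the pair is consistent; merging gives y ≡ 138707 (mod 498465), where 498465 = lcm(26235, 57).
The solution is unique modulo lcm(5247, 15, 57) = 498465.

138707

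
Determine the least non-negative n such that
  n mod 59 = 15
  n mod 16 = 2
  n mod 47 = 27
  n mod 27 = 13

The moduli are pairwise coprime; M = 59·16·47·27 = 1197936.
M/59 = 20304; 20304 ≡ 8 (mod 59); 8·37 ≡ 1, so inverse 37.
M/16 = 74871; 74871 ≡ 7 (mod 16); 7·7 ≡ 1, so inverse 7.
M/47 = 25488; 25488 ≡ 14 (mod 47); 14·37 ≡ 1, so inverse 37.
M/27 = 44368; 44368 ≡ 7 (mod 27); 7·4 ≡ 1, so inverse 4.
n ≡ 15·20304·37 + 2·74871·7 + 27·25488·37 + 13·44368·4 = 40086562.
40086562 mod 1197936 = 554674.

554674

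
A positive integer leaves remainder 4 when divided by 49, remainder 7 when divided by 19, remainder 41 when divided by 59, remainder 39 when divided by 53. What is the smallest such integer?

Combine the congruences pairwise.
From n ≡ 4 (mod 49) write n = 4 + 49t. Substituting into n ≡ 7 (mod 19) gives 49t ≡ 3 (mod 19), and since 11⁻¹ ≡ 7 (mod 19), t ≡ 2. Hence n ≡ 4 + 49·2 = 102 (mod 931).
From n ≡ 102 (mod 931) write n = 102 + 931t. Substituting into n ≡ 41 (mod 59) gives 931t ≡ 57 (mod 59), and since 46⁻¹ ≡ 9 (mod 59), t ≡ 41. Hence n ≡ 102 + 931·41 = 38273 (mod 54929).
From n ≡ 38273 (mod 54929) write n = 38273 + 54929t. Substituting into n ≡ 39 (mod 53) gives 54929t ≡ 32 (mod 53), and since 21⁻¹ ≡ 48 (mod 53), t ≡ 52. Hence n ≡ 38273 + 54929·52 = 2894581 (mod 2911237).

2894581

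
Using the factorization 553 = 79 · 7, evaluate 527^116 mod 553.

Mod 79: 527 ≡ 53; by Fermat, exponent reduces to 116 mod 78 = 38; 53^38 ≡ 76 (mod 79).
Mod 7: 527 ≡ 2; by Fermat, exponent reduces to 116 mod 6 = 2; 2^2 ≡ 4 (mod 7).
Combine by CRT: x ≡ 76 (mod 79), x ≡ 4 (mod 7) ⇒ x ≡ 550 (mod 553).

550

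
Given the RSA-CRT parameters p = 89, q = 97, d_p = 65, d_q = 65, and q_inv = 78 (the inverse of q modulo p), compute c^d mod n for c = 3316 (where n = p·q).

m₁ = c^(d_p) mod p: c ≡ 23 (mod 89), and 23^65 mod 89 = 14.
m₂ = c^(d_q) mod q: c ≡ 18 (mod 97), and 18^65 mod 97 = 18.
h = q_inv·(m₁ − m₂) mod p = 78·(14 − 18) mod 89 = 44.
m = m₂ + h·q = 18 + 44·97 = 4286.

4286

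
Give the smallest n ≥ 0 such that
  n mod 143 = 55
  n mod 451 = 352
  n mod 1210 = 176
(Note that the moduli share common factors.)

gcd(143, 451) = 11 and 11 | (352 − 55), so the pair is consistent; merging gives n ≡ 3058 (mod 5863), where 5863 = lcm(143, 451).
gcd(5863, 1210) = 11 and 11 | (176 − 3058), so the pair is consistent; merging gives n ≡ 624536 (mod 644930), where 644930 = lcm(5863, 1210).
The solution is unique modulo lcm(143, 451, 1210) = 644930.

624536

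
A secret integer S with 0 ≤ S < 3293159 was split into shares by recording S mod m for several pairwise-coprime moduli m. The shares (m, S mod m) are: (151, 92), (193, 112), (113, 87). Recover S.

The moduli are pairwise coprime; N = 151·193·113 = 3293159.
N/151 = 21809; 21809 ≡ 65 (mod 151); 65·79 ≡ 1, so inverse 79.
N/193 = 17063; 17063 ≡ 79 (mod 193); 79·22 ≡ 1, so inverse 22.
N/113 = 29143; 29143 ≡ 102 (mod 113); 102·41 ≡ 1, so inverse 41.
S ≡ 92·21809·79 + 112·17063·22 + 87·29143·41 = 304504125.
304504125 mod 3293159 = 1533497.

1533497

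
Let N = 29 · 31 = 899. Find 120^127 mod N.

294

Mod 29: 120 ≡ 4; by Fermat, exponent reduces to 127 mod 28 = 15; 4^15 ≡ 4 (mod 29).
Mod 31: 120 ≡ 27; by Fermat, exponent reduces to 127 mod 30 = 7; 27^7 ≡ 15 (mod 31).
Combine by CRT: x ≡ 4 (mod 29), x ≡ 15 (mod 31) ⇒ x ≡ 294 (mod 899).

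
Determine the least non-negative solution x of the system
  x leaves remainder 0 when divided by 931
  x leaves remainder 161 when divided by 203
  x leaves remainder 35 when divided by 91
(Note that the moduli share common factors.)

283955

Combine the congruences pairwise.
gcd(931, 203) = 7 and 7 | (161 − 0), so the pair is consistent; merging gives x ≡ 13965 (mod 26999), where 26999 = lcm(931, 203).
gcd(26999, 91) = 7 and 7 | (35 − 13965), so the pair is consistent; merging gives x ≡ 283955 (mod 350987), where 350987 = lcm(26999, 91).
The solution is unique modulo lcm(931, 203, 91) = 350987.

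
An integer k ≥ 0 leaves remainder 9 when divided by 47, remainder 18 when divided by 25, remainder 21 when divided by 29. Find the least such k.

18668

The moduli are pairwise coprime; N = 47·25·29 = 34075.
N/47 = 725; 725 ≡ 20 (mod 47); 20·40 ≡ 1, so inverse 40.
N/25 = 1363; 1363 ≡ 13 (mod 25); 13·2 ≡ 1, so inverse 2.
N/29 = 1175; 1175 ≡ 15 (mod 29); 15·2 ≡ 1, so inverse 2.
k ≡ 9·725·40 + 18·1363·2 + 21·1175·2 = 359418.
359418 mod 34075 = 18668.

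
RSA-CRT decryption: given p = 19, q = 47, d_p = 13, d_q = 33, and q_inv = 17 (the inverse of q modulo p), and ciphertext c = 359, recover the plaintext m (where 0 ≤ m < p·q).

301

m₁ = c^(d_p) mod p: c ≡ 17 (mod 19), and 17^13 mod 19 = 16.
m₂ = c^(d_q) mod q: c ≡ 30 (mod 47), and 30^33 mod 47 = 19.
h = q_inv·(m₁ − m₂) mod p = 17·(16 − 19) mod 19 = 6.
m = m₂ + h·q = 19 + 6·47 = 301.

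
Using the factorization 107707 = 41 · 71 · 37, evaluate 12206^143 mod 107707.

4967

Mod 41: 12206 ≡ 29; by Fermat, exponent reduces to 143 mod 40 = 23; 29^23 ≡ 6 (mod 41).
Mod 71: 12206 ≡ 65; by Fermat, exponent reduces to 143 mod 70 = 3; 65^3 ≡ 68 (mod 71).
Mod 37: 12206 ≡ 33; by Fermat, exponent reduces to 143 mod 36 = 35; 33^35 ≡ 9 (mod 37).
Combine by CRT: x ≡ 6 (mod 41), x ≡ 68 (mod 71), x ≡ 9 (mod 37) ⇒ x ≡ 4967 (mod 107707).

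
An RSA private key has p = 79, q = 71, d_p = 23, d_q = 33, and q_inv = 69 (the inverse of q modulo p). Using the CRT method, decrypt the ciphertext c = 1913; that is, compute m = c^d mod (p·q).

m₁ = c^(d_p) mod p: c ≡ 17 (mod 79), and 17^23 mod 79 = 58.
m₂ = c^(d_q) mod q: c ≡ 67 (mod 71), and 67^33 mod 71 = 31.
h = q_inv·(m₁ − m₂) mod p = 69·(58 − 31) mod 79 = 46.
m = m₂ + h·q = 31 + 46·71 = 3297.

3297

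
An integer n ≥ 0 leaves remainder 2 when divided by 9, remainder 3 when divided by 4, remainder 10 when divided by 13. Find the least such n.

The moduli are pairwise coprime; M = 9·4·13 = 468.
M/9 = 52; 52 ≡ 7 (mod 9); 7·4 ≡ 1, so inverse 4.
M/4 = 117; 117 ≡ 1 (mod 4), inverse 1.
M/13 = 36; 36 ≡ 10 (mod 13); 10·4 ≡ 1, so inverse 4.
n ≡ 2·52·4 + 3·117·1 + 10·36·4 = 2207.
2207 mod 468 = 335.

335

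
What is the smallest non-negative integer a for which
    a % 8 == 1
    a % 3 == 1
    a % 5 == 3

73

Combine the congruences pairwise.
From a ≡ 1 (mod 8) write a = 1 + 8t. Substituting into a ≡ 1 (mod 3) gives 8t ≡ 0 (mod 3), and since 2⁻¹ ≡ 2 (mod 3), t ≡ 0. Hence a ≡ 1 + 8·0 = 1 (mod 24).
From a ≡ 1 (mod 24) write a = 1 + 24t. Substituting into a ≡ 3 (mod 5) gives 24t ≡ 2 (mod 5), and since 4⁻¹ ≡ 4 (mod 5), t ≡ 3. Hence a ≡ 1 + 24·3 = 73 (mod 120).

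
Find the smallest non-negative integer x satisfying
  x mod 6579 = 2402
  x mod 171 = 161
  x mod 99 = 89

778724

Combine the congruences pairwise.
gcd(6579, 171) = 9 and 9 | (161 − 2402), so the pair is consistent; merging gives x ≡ 28718 (mod 125001), where 125001 = lcm(6579, 171).
gcd(125001, 99) = 9 and 9 | (89 − 28718), so the pair is consistent; merging gives x ≡ 778724 (mod 1375011), where 1375011 = lcm(125001, 99).
The solution is unique modulo lcm(6579, 171, 99) = 1375011.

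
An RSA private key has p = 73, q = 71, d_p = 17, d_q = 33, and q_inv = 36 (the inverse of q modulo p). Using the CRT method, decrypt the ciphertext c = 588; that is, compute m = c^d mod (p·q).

1734

m₁ = c^(d_p) mod p: c ≡ 4 (mod 73), and 4^17 mod 73 = 55.
m₂ = c^(d_q) mod q: c ≡ 20 (mod 71), and 20^33 mod 71 = 30.
h = q_inv·(m₁ − m₂) mod p = 36·(55 − 30) mod 73 = 24.
m = m₂ + h·q = 30 + 24·71 = 1734.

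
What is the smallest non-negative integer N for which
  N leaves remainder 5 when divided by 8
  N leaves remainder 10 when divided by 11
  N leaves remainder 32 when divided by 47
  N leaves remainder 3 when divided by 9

The moduli are pairwise coprime; M = 8·11·47·9 = 37224.
M/8 = 4653; 4653 ≡ 5 (mod 8); 5·5 ≡ 1, so inverse 5.
M/11 = 3384; 3384 ≡ 7 (mod 11); 7·8 ≡ 1, so inverse 8.
M/47 = 792; 792 ≡ 40 (mod 47); 40·20 ≡ 1, so inverse 20.
M/9 = 4136; 4136 ≡ 5 (mod 9); 5·2 ≡ 1, so inverse 2.
N ≡ 5·4653·5 + 10·3384·8 + 32·792·20 + 3·4136·2 = 918741.
918741 mod 37224 = 25365.

25365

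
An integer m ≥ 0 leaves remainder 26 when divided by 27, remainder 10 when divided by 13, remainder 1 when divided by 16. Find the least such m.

The moduli are pairwise coprime; N = 27·13·16 = 5616.
N/27 = 208; 208 ≡ 19 (mod 27); 19·10 ≡ 1, so inverse 10.
N/13 = 432; 432 ≡ 3 (mod 13); 3·9 ≡ 1, so inverse 9.
N/16 = 351; 351 ≡ 15 (mod 16); 15·15 ≡ 1, so inverse 15.
m ≡ 26·208·10 + 10·432·9 + 1·351·15 = 98225.
98225 mod 5616 = 2753.

2753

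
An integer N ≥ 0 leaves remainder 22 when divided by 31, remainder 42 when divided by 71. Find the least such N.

1107

From N ≡ 22 (mod 31) write N = 22 + 31t. Substituting into N ≡ 42 (mod 71) gives 31t ≡ 20 (mod 71), and since 31⁻¹ ≡ 55 (mod 71), t ≡ 35. Hence N ≡ 22 + 31·35 = 1107 (mod 2201).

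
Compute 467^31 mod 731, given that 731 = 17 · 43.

338

Mod 17: 467 ≡ 8; by Fermat, exponent reduces to 31 mod 16 = 15; 8^15 ≡ 15 (mod 17).
Mod 43: 467 ≡ 37; 37^31 ≡ 37 (mod 43).
Combine by CRT: x ≡ 15 (mod 17), x ≡ 37 (mod 43) ⇒ x ≡ 338 (mod 731).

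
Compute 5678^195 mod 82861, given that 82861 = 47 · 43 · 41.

64092

Mod 47: 5678 ≡ 38; by Fermat, exponent reduces to 195 mod 46 = 11; 38^11 ≡ 31 (mod 47).
Mod 43: 5678 ≡ 2; by Fermat, exponent reduces to 195 mod 42 = 27; 2^27 ≡ 22 (mod 43).
Mod 41: 5678 ≡ 20; by Fermat, exponent reduces to 195 mod 40 = 35; 20^35 ≡ 9 (mod 41).
Combine by CRT: x ≡ 31 (mod 47), x ≡ 22 (mod 43), x ≡ 9 (mod 41) ⇒ x ≡ 64092 (mod 82861).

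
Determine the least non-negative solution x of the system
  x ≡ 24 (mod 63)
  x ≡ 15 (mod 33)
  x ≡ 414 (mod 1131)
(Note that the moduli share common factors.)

gcd(63, 33) = 3 and 3 | (15 − 24), so the pair is consistent; merging gives x ≡ 213 (mod 693), where 693 = lcm(63, 33).
gcd(693, 1131) = 3 and 3 | (414 − 213), so the pair is consistent; merging gives x ≡ 194946 (mod 261261), where 261261 = lcm(693, 1131).
The solution is unique modulo lcm(63, 33, 1131) = 261261.

194946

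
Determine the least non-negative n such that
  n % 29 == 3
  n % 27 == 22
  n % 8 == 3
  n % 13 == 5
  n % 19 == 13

The moduli are pairwise coprime; M = 29·27·8·13·19 = 1547208.
M/29 = 53352; 53352 ≡ 21 (mod 29); 21·18 ≡ 1, so inverse 18.
M/27 = 57304; 57304 ≡ 10 (mod 27); 10·19 ≡ 1, so inverse 19.
M/8 = 193401; 193401 ≡ 1 (mod 8), inverse 1.
M/13 = 119016; 119016 ≡ 1 (mod 13), inverse 1.
M/19 = 81432; 81432 ≡ 17 (mod 19); 17·9 ≡ 1, so inverse 9.
n ≡ 3·53352·18 + 22·57304·19 + 3·193401·1 + 5·119016·1 + 13·81432·9 = 37536907.
37536907 mod 1547208 = 403915.

403915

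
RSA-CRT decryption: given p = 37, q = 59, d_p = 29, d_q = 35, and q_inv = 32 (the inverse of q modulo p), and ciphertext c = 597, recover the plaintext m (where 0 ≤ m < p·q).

1478

m₁ = c^(d_p) mod p: c ≡ 5 (mod 37), and 5^29 mod 37 = 35.
m₂ = c^(d_q) mod q: c ≡ 7 (mod 59), and 7^35 mod 59 = 3.
h = q_inv·(m₁ − m₂) mod p = 32·(35 − 3) mod 37 = 25.
m = m₂ + h·q = 3 + 25·59 = 1478.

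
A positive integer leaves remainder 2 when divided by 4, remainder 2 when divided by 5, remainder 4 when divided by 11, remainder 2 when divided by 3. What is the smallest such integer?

The moduli are pairwise coprime; N = 4·5·11·3 = 660.
N/4 = 165; 165 ≡ 1 (mod 4), inverse 1.
N/5 = 132; 132 ≡ 2 (mod 5); 2·3 ≡ 1, so inverse 3.
N/11 = 60; 60 ≡ 5 (mod 11); 5·9 ≡ 1, so inverse 9.
N/3 = 220; 220 ≡ 1 (mod 3), inverse 1.
a ≡ 2·165·1 + 2·132·3 + 4·60·9 + 2·220·1 = 3722.
3722 mod 660 = 422.

422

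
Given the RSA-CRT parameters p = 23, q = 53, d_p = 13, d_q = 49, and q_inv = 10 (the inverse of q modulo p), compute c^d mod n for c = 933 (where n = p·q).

m₁ = c^(d_p) mod p: c ≡ 13 (mod 23), and 13^13 mod 23 = 8.
m₂ = c^(d_q) mod q: c ≡ 32 (mod 53), and 32^49 mod 53 = 19.
h = q_inv·(m₁ − m₂) mod p = 10·(8 − 19) mod 23 = 5.
m = m₂ + h·q = 19 + 5·53 = 284.

284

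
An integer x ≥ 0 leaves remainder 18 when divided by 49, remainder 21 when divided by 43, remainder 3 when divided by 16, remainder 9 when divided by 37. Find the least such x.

171763

The moduli are pairwise coprime; N = 49·43·16·37 = 1247344.
N/49 = 25456; 25456 ≡ 25 (mod 49); 25·2 ≡ 1, so inverse 2.
N/43 = 29008; 29008 ≡ 26 (mod 43); 26·5 ≡ 1, so inverse 5.
N/16 = 77959; 77959 ≡ 7 (mod 16); 7·7 ≡ 1, so inverse 7.
N/37 = 33712; 33712 ≡ 5 (mod 37); 5·15 ≡ 1, so inverse 15.
x ≡ 18·25456·2 + 21·29008·5 + 3·77959·7 + 9·33712·15 = 10150515.
10150515 mod 1247344 = 171763.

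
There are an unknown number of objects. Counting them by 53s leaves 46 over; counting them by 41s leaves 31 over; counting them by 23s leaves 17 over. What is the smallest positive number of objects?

523

The moduli are pairwise coprime; M = 53·41·23 = 49979.
M/53 = 943; 943 ≡ 42 (mod 53); 42·24 ≡ 1, so inverse 24.
M/41 = 1219; 1219 ≡ 30 (mod 41); 30·26 ≡ 1, so inverse 26.
M/23 = 2173; 2173 ≡ 11 (mod 23); 11·21 ≡ 1, so inverse 21.
N ≡ 46·943·24 + 31·1219·26 + 17·2173·21 = 2799347.
2799347 mod 49979 = 523.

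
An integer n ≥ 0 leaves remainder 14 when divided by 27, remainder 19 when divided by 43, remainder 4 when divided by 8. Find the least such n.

From n ≡ 14 (mod 27) write n = 14 + 27t. Substituting into n ≡ 19 (mod 43) gives 27t ≡ 5 (mod 43), and since 27⁻¹ ≡ 8 (mod 43), t ≡ 40. Hence n ≡ 14 + 27·40 = 1094 (mod 1161).
From n ≡ 1094 (mod 1161) write n = 1094 + 1161t. Substituting into n ≡ 4 (mod 8) gives 1161t ≡ 6 (mod 8), and since 1⁻¹ ≡ 1 (mod 8), t ≡ 6. Hence n ≡ 1094 + 1161·6 = 8060 (mod 9288).

8060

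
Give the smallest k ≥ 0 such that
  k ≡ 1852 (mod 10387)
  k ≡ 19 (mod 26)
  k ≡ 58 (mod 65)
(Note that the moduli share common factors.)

33013

gcd(10387, 26) = 13 and 13 | (19 − 1852), so the pair is consistent; merging gives k ≡ 12239 (mod 20774), where 20774 = lcm(10387, 26).
gcd(20774, 65) = 13 and 13 | (58 − 12239), so the pair is consistent; merging gives k ≡ 33013 (mod 103870), where 103870 = lcm(20774, 65).
The solution is unique modulo lcm(10387, 26, 65) = 103870.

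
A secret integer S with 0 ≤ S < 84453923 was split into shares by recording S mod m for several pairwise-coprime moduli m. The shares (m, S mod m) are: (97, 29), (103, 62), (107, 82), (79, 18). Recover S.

The moduli are pairwise coprime; N = 97·103·107·79 = 84453923.
N/97 = 870659; 870659 ≡ 84 (mod 97); 84·82 ≡ 1, so inverse 82.
N/103 = 819941; 819941 ≡ 61 (mod 103); 61·76 ≡ 1, so inverse 76.
N/107 = 789289; 789289 ≡ 57 (mod 107); 57·92 ≡ 1, so inverse 92.
N/79 = 1069037; 1069037 ≡ 9 (mod 79); 9·44 ≡ 1, so inverse 44.
S ≡ 29·870659·82 + 62·819941·76 + 82·789289·92 + 18·1069037·44 = 12735062614.
12735062614 mod 84453923 = 66974164.

66974164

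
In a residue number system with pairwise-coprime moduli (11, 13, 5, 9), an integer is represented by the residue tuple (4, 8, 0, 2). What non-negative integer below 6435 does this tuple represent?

2270

The moduli are pairwise coprime; N = 11·13·5·9 = 6435.
N/11 = 585; 585 ≡ 2 (mod 11); 2·6 ≡ 1, so inverse 6.
N/13 = 495; 495 ≡ 1 (mod 13), inverse 1.
N/5 = 1287; 1287 ≡ 2 (mod 5); 2·3 ≡ 1, so inverse 3.
N/9 = 715; 715 ≡ 4 (mod 9); 4·7 ≡ 1, so inverse 7.
x ≡ 4·585·6 + 8·495·1 + 0·1287·3 + 2·715·7 = 28010.
28010 mod 6435 = 2270.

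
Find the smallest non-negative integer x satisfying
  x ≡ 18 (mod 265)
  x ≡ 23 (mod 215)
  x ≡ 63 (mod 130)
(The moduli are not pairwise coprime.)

140203

gcd(265, 215) = 5 and 5 | (23 − 18), so the pair is consistent; merging gives x ≡ 3463 (mod 11395), where 11395 = lcm(265, 215).
gcd(11395, 130) = 5 and 5 | (63 − 3463), so the pair is consistent; merging gives x ≡ 140203 (mod 296270), where 296270 = lcm(11395, 130).
The solution is unique modulo lcm(265, 215, 130) = 296270.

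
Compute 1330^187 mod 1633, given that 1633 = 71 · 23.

275

Mod 71: 1330 ≡ 52; by Fermat, exponent reduces to 187 mod 70 = 47; 52^47 ≡ 62 (mod 71).
Mod 23: 1330 ≡ 19; by Fermat, exponent reduces to 187 mod 22 = 11; 19^11 ≡ 22 (mod 23).
Combine by CRT: x ≡ 62 (mod 71), x ≡ 22 (mod 23) ⇒ x ≡ 275 (mod 1633).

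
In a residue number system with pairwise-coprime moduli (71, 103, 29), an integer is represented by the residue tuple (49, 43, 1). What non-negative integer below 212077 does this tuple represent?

27029

From x ≡ 49 (mod 71) write x = 49 + 71t. Substituting into x ≡ 43 (mod 103) gives 71t ≡ 97 (mod 103), and since 71⁻¹ ≡ 74 (mod 103), t ≡ 71. Hence x ≡ 49 + 71·71 = 5090 (mod 7313).
From x ≡ 5090 (mod 7313) write x = 5090 + 7313t. Substituting into x ≡ 1 (mod 29) gives 7313t ≡ 15 (mod 29), and since 5⁻¹ ≡ 6 (mod 29), t ≡ 3. Hence x ≡ 5090 + 7313·3 = 27029 (mod 212077).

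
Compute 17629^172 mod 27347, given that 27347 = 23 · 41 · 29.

27225

Mod 23: 17629 ≡ 11; by Fermat, exponent reduces to 172 mod 22 = 18; 11^18 ≡ 16 (mod 23).
Mod 41: 17629 ≡ 40; by Fermat, exponent reduces to 172 mod 40 = 12; 40^12 ≡ 1 (mod 41).
Mod 29: 17629 ≡ 26; by Fermat, exponent reduces to 172 mod 28 = 4; 26^4 ≡ 23 (mod 29).
Combine by CRT: x ≡ 16 (mod 23), x ≡ 1 (mod 41), x ≡ 23 (mod 29) ⇒ x ≡ 27225 (mod 27347).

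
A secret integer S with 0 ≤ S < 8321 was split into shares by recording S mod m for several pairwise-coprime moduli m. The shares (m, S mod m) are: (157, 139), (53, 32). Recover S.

4378

From S ≡ 139 (mod 157) write S = 139 + 157t. Substituting into S ≡ 32 (mod 53) gives 157t ≡ 52 (mod 53), and since 51⁻¹ ≡ 26 (mod 53), t ≡ 27. Hence S ≡ 139 + 157·27 = 4378 (mod 8321).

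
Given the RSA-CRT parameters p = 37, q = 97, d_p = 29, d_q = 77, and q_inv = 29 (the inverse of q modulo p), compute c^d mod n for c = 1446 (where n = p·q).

509

m₁ = c^(d_p) mod p: c ≡ 3 (mod 37), and 3^29 mod 37 = 28.
m₂ = c^(d_q) mod q: c ≡ 88 (mod 97), and 88^77 mod 97 = 24.
h = q_inv·(m₁ − m₂) mod p = 29·(28 − 24) mod 37 = 5.
m = m₂ + h·q = 24 + 5·97 = 509.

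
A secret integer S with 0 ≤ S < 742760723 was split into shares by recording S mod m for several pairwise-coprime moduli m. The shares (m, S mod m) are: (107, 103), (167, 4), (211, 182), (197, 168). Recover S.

30717984

The moduli are pairwise coprime; N = 107·167·211·197 = 742760723.
N/107 = 6941689; 6941689 ≡ 64 (mod 107); 64·102 ≡ 1, so inverse 102.
N/167 = 4447669; 4447669 ≡ 125 (mod 167); 125·163 ≡ 1, so inverse 163.
N/211 = 3520193; 3520193 ≡ 80 (mod 211); 80·182 ≡ 1, so inverse 182.
N/197 = 3770359; 3770359 ≡ 173 (mod 197); 173·41 ≡ 1, so inverse 41.
S ≡ 103·6941689·102 + 4·4447669·163 + 182·3520193·182 + 168·3770359·41 = 218402370546.
218402370546 mod 742760723 = 30717984.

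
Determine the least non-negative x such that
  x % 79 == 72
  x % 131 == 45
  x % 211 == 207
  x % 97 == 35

145951861

The moduli are pairwise coprime; N = 79·131·211·97 = 211812983.
N/79 = 2681177; 2681177 ≡ 75 (mod 79); 75·59 ≡ 1, so inverse 59.
N/131 = 1616893; 1616893 ≡ 91 (mod 131); 91·36 ≡ 1, so inverse 36.
N/211 = 1003853; 1003853 ≡ 126 (mod 211); 126·139 ≡ 1, so inverse 139.
N/97 = 2183639; 2183639 ≡ 72 (mod 97); 72·31 ≡ 1, so inverse 31.
x ≡ 72·2681177·59 + 45·1616893·36 + 207·1003853·139 + 35·2183639·31 = 45262117240.
45262117240 mod 211812983 = 145951861.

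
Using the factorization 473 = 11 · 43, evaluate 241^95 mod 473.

Mod 11: 241 ≡ 10; by Fermat, exponent reduces to 95 mod 10 = 5; 10^5 ≡ 10 (mod 11).
Mod 43: 241 ≡ 26; by Fermat, exponent reduces to 95 mod 42 = 11; 26^11 ≡ 19 (mod 43).
Combine by CRT: x ≡ 10 (mod 11), x ≡ 19 (mod 43) ⇒ x ≡ 406 (mod 473).

406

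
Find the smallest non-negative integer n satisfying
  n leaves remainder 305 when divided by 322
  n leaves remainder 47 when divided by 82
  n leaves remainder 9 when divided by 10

949

Combine the congruences pairwise.
gcd(322, 82) = 2 and 2 | (47 − 305), so the pair is consistent; merging gives n ≡ 949 (mod 13202), where 13202 = lcm(322, 82).
gcd(13202, 10) = 2 and 2 | (9 − 949), so the pair is consistent; merging gives n ≡ 949 (mod 66010), where 66010 = lcm(13202, 10).
The solution is unique modulo lcm(322, 82, 10) = 66010.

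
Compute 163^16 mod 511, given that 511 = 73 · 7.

Mod 73: 163 ≡ 17; 17^16 ≡ 64 (mod 73).
Mod 7: 163 ≡ 2; by Fermat, exponent reduces to 16 mod 6 = 4; 2^4 ≡ 2 (mod 7).
Combine by CRT: x ≡ 64 (mod 73), x ≡ 2 (mod 7) ⇒ x ≡ 429 (mod 511).

429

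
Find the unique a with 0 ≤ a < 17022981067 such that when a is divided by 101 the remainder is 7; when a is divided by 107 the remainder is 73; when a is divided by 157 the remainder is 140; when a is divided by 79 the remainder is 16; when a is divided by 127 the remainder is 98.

129866615

The moduli are pairwise coprime; N = 101·107·157·79·127 = 17022981067.
N/101 = 168544367; 168544367 ≡ 11 (mod 101); 11·46 ≡ 1, so inverse 46.
N/107 = 159093281; 159093281 ≡ 10 (mod 107); 10·75 ≡ 1, so inverse 75.
N/157 = 108426631; 108426631 ≡ 76 (mod 157); 76·31 ≡ 1, so inverse 31.
N/79 = 215480773; 215480773 ≡ 57 (mod 79); 57·61 ≡ 1, so inverse 61.
N/127 = 134039221; 134039221 ≡ 119 (mod 127); 119·111 ≡ 1, so inverse 111.
a ≡ 7·168544367·46 + 73·159093281·75 + 140·108426631·31 + 16·215480773·61 + 98·134039221·111 = 3064266458675.
3064266458675 mod 17022981067 = 129866615.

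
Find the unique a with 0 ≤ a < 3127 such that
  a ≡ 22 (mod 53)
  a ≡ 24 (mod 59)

From a ≡ 22 (mod 53) write a = 22 + 53t. Substituting into a ≡ 24 (mod 59) gives 53t ≡ 2 (mod 59), and since 53⁻¹ ≡ 49 (mod 59), t ≡ 39. Hence a ≡ 22 + 53·39 = 2089 (mod 3127).

2089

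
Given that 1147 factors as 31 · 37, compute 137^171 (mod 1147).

852

Mod 31: 137 ≡ 13; by Fermat, exponent reduces to 171 mod 30 = 21; 13^21 ≡ 15 (mod 31).
Mod 37: 137 ≡ 26; by Fermat, exponent reduces to 171 mod 36 = 27; 26^27 ≡ 1 (mod 37).
Combine by CRT: x ≡ 15 (mod 31), x ≡ 1 (mod 37) ⇒ x ≡ 852 (mod 1147).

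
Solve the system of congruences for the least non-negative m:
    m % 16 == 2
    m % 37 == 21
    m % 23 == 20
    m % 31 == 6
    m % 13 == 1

5162002

From m ≡ 2 (mod 16) write m = 2 + 16t. Substituting into m ≡ 21 (mod 37) gives 16t ≡ 19 (mod 37), and since 16⁻¹ ≡ 7 (mod 37), t ≡ 22. Hence m ≡ 2 + 16·22 = 354 (mod 592).
From m ≡ 354 (mod 592) write m = 354 + 592t. Substituting into m ≡ 20 (mod 23) gives 592t ≡ 11 (mod 23), and since 17⁻¹ ≡ 19 (mod 23), t ≡ 2. Hence m ≡ 354 + 592·2 = 1538 (mod 13616).
From m ≡ 1538 (mod 13616) write m = 1538 + 13616t. Substituting into m ≡ 6 (mod 31) gives 13616t ≡ 18 (mod 31), and since 7⁻¹ ≡ 9 (mod 31), t ≡ 7. Hence m ≡ 1538 + 13616·7 = 96850 (mod 422096).
From m ≡ 96850 (mod 422096) write m = 96850 + 422096t. Substituting into m ≡ 1 (mod 13) gives 422096t ≡ 1 (mod 13), and since 12⁻¹ ≡ 12 (mod 13), t ≡ 12. Hence m ≡ 96850 + 422096·12 = 5162002 (mod 5487248).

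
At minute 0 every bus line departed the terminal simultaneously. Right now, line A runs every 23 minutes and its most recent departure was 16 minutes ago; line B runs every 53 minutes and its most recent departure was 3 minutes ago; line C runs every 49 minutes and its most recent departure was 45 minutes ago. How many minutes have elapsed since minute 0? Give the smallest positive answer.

The moduli are pairwise coprime; N = 23·53·49 = 59731.
N/23 = 2597; 2597 ≡ 21 (mod 23); 21·11 ≡ 1, so inverse 11.
N/53 = 1127; 1127 ≡ 14 (mod 53); 14·19 ≡ 1, so inverse 19.
N/49 = 1219; 1219 ≡ 43 (mod 49); 43·8 ≡ 1, so inverse 8.
t ≡ 16·2597·11 + 3·1127·19 + 45·1219·8 = 960151.
960151 mod 59731 = 4455.

4455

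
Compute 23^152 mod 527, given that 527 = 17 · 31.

33

Mod 17: 23 ≡ 6; by Fermat, exponent reduces to 152 mod 16 = 8; 6^8 ≡ 16 (mod 17).
Mod 31: 23 ≡ 23; by Fermat, exponent reduces to 152 mod 30 = 2; 23^2 ≡ 2 (mod 31).
Combine by CRT: x ≡ 16 (mod 17), x ≡ 2 (mod 31) ⇒ x ≡ 33 (mod 527).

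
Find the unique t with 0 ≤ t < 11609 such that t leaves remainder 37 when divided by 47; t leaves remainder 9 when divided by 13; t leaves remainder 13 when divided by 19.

From t ≡ 37 (mod 47) write t = 37 + 47s. Substituting into t ≡ 9 (mod 13) gives 47s ≡ 11 (mod 13), and since 8⁻¹ ≡ 5 (mod 13), s ≡ 3. Hence t ≡ 37 + 47·3 = 178 (mod 611).
From t ≡ 178 (mod 611) write t = 178 + 611s. Substituting into t ≡ 13 (mod 19) gives 611s ≡ 6 (mod 19), and since 3⁻¹ ≡ 13 (mod 19), s ≡ 2. Hence t ≡ 178 + 611·2 = 1400 (mod 11609).

1400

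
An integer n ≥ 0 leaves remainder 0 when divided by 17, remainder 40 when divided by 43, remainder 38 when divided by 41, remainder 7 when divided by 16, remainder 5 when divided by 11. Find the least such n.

1491495

Combine the congruences pairwise.
From n ≡ 0 (mod 17) write n = 0 + 17t. Substituting into n ≡ 40 (mod 43) gives 17t ≡ 40 (mod 43), and since 17⁻¹ ≡ 38 (mod 43), t ≡ 15. Hence n ≡ 0 + 17·15 = 255 (mod 731).
From n ≡ 255 (mod 731) write n = 255 + 731t. Substituting into n ≡ 38 (mod 41) gives 731t ≡ 29 (mod 41), and since 34⁻¹ ≡ 35 (mod 41), t ≡ 31. Hence n ≡ 255 + 731·31 = 22916 (mod 29971).
From n ≡ 22916 (mod 29971) write n = 22916 + 29971t. Substituting into n ≡ 7 (mod 16) gives 29971t ≡ 3 (mod 16), and since 3⁻¹ ≡ 11 (mod 16), t ≡ 1. Hence n ≡ 22916 + 29971·1 = 52887 (mod 479536).
From n ≡ 52887 (mod 479536) write n = 52887 + 479536t. Substituting into n ≡ 5 (mod 11) gives 479536t ≡ 6 (mod 11), and since 2⁻¹ ≡ 6 (mod 11), t ≡ 3. Hence n ≡ 52887 + 479536·3 = 1491495 (mod 5274896).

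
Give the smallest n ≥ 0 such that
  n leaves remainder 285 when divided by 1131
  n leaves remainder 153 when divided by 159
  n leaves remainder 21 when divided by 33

211782

gcd(1131, 159) = 3 and 3 | (153 − 285), so the pair is consistent; merging gives n ≡ 31953 (mod 59943), where 59943 = lcm(1131, 159).
gcd(59943, 33) = 3 and 3 | (21 − 31953), so the pair is consistent; merging gives n ≡ 211782 (mod 659373), where 659373 = lcm(59943, 33).
The solution is unique modulo lcm(1131, 159, 33) = 659373.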